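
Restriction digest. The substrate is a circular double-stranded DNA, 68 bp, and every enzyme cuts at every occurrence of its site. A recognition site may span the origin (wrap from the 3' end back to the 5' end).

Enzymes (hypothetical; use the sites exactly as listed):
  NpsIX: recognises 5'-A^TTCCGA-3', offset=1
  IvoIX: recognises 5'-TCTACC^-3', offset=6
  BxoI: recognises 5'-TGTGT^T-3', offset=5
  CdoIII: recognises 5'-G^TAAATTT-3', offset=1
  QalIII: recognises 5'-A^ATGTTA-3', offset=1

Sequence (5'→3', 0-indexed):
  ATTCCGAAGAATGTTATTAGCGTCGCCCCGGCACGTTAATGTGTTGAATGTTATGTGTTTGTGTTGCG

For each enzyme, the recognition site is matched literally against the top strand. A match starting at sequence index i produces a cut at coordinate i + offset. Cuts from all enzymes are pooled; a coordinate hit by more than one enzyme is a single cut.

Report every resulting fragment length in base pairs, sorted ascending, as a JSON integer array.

[3,5,6,9,11,34]

Site scan:
  NpsIX (ATTCCGA, off=1): starts [0] → cuts [1]
  IvoIX (TCTACC, off=6): no sites
  BxoI (TGTGTT, off=5): starts [39, 53, 59] → cuts [44, 58, 64]
  CdoIII (GTAAATTT, off=1): no sites
  QalIII (AATGTTA, off=1): starts [9, 46] → cuts [10, 47]

All cut coordinates (distinct, sorted): [1, 10, 44, 47, 58, 64]

Fragment lengths:
  1→10: 9 bp
  10→44: 34 bp
  44→47: 3 bp
  47→58: 11 bp
  58→64: 6 bp
  64→1 (wrap): 68-64+1 = 5 bp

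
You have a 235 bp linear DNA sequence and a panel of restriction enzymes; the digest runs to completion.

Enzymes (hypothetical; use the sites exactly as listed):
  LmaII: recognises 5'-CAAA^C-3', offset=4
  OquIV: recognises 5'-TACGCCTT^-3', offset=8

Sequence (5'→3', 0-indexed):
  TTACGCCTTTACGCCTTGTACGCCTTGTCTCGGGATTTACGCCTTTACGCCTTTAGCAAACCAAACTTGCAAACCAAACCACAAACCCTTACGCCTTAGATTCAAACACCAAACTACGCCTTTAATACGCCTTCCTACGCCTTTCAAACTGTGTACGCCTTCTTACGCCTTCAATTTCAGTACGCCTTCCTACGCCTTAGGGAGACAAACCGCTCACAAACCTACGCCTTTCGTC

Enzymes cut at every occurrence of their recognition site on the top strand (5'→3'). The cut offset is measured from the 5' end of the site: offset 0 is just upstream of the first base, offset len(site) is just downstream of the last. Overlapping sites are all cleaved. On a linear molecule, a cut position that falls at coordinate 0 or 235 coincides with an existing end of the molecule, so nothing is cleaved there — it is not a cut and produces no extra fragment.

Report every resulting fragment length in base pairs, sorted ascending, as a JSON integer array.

Per-enzyme occurrences:
  LmaII CAAAC/4: at [56, 61, 69, 74, 81, 102, 109, 144, 205, 216] ⇒ [60, 65, 73, 78, 85, 106, 113, 148, 209, 220]
  OquIV TACGCCTT/8: at [1, 9, 18, 37, 45, 89, 114, 125, 135, 153, 163, 180, 190, 222] ⇒ [9, 17, 26, 45, 53, 97, 122, 133, 143, 161, 171, 188, 198, 230]

All cut coordinates (distinct, sorted): [9, 17, 26, 45, 53, 60, 65, 73, 78, 85, 97, 106, 113, 122, 133, 143, 148, 161, 171, 188, 198, 209, 220, 230]

Fragments:
  [0,9): 9 bp
  [9,17): 8 bp
  [17,26): 9 bp
  [26,45): 19 bp
  [45,53): 8 bp
  [53,60): 7 bp
  [60,65): 5 bp
  [65,73): 8 bp
  [73,78): 5 bp
  [78,85): 7 bp
  [85,97): 12 bp
  [97,106): 9 bp
  [106,113): 7 bp
  [113,122): 9 bp
  [122,133): 11 bp
  [133,143): 10 bp
  [143,148): 5 bp
  [148,161): 13 bp
  [161,171): 10 bp
  [171,188): 17 bp
  [188,198): 10 bp
  [198,209): 11 bp
  [209,220): 11 bp
  [220,230): 10 bp
  [230,235): 5 bp

[5,5,5,5,7,7,7,8,8,8,9,9,9,9,10,10,10,10,11,11,11,12,13,17,19]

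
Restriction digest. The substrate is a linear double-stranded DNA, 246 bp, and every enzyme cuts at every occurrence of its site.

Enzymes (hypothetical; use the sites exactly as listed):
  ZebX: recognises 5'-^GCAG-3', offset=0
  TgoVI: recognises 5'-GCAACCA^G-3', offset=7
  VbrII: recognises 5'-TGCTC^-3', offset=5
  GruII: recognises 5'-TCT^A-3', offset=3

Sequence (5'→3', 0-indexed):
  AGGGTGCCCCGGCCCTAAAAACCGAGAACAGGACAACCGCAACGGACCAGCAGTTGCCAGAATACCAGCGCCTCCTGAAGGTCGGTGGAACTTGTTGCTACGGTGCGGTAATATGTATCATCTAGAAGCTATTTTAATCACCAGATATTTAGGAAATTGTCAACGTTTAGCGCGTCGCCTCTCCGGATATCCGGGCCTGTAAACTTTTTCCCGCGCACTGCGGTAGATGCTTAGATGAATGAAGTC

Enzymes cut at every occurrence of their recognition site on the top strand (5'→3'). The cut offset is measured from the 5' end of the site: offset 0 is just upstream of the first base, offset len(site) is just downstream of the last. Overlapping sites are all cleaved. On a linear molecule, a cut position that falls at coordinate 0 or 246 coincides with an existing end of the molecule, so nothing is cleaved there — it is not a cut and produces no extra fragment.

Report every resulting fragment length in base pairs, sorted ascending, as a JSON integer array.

Scan for sites:
  ZebX GCAG/0: at [49] ⇒ [49]
  TgoVI (GCAACCAG, off=7): no sites
  VbrII (TGCTC, off=5): no sites
  GruII TCTA/3: at [120] ⇒ [123]

All cut coordinates (distinct, sorted): [49, 123]

Fragment lengths:
  [0,49): 49 bp
  [49,123): 74 bp
  [123,246): 123 bp

[49,74,123]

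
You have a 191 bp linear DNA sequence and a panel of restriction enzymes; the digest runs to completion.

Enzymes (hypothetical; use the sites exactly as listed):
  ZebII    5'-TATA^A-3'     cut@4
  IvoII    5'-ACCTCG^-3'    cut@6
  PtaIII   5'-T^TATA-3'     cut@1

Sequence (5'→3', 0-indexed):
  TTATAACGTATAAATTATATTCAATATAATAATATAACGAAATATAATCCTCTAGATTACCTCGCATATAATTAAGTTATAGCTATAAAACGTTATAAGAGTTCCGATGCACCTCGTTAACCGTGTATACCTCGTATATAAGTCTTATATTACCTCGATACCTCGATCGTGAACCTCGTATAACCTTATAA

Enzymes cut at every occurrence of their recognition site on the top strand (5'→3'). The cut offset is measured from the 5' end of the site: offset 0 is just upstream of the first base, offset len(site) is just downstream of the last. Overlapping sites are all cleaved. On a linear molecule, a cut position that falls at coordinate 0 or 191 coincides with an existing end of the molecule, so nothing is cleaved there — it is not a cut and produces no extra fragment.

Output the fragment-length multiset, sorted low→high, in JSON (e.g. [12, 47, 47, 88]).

[1,1,3,4,4,4,4,4,5,6,6,6,7,7,8,8,10,10,12,13,13,18,18,19]

Per-enzyme occurrences:
  ZebII (TATAA, off=4): starts [1, 8, 24, 32, 42, 66, 83, 93, 136, 178, 186] → cuts [5, 12, 28, 36, 46, 70, 87, 97, 140, 182, 190]
  IvoII (ACCTCG, off=6): starts [58, 110, 128, 151, 159, 172] → cuts [64, 116, 134, 157, 165, 178]
  PtaIII (TTATA, off=1): starts [0, 14, 76, 92, 144, 185] → cuts [1, 15, 77, 93, 145, 186]

All cut coordinates (distinct, sorted): [1, 5, 12, 15, 28, 36, 46, 64, 70, 77, 87, 93, 97, 116, 134, 140, 145, 157, 165, 178, 182, 186, 190]

Fragments:
  [0,1): 1 bp
  [1,5): 4 bp
  [5,12): 7 bp
  [12,15): 3 bp
  [15,28): 13 bp
  [28,36): 8 bp
  [36,46): 10 bp
  [46,64): 18 bp
  [64,70): 6 bp
  [70,77): 7 bp
  [77,87): 10 bp
  [87,93): 6 bp
  [93,97): 4 bp
  [97,116): 19 bp
  [116,134): 18 bp
  [134,140): 6 bp
  [140,145): 5 bp
  [145,157): 12 bp
  [157,165): 8 bp
  [165,178): 13 bp
  [178,182): 4 bp
  [182,186): 4 bp
  [186,190): 4 bp
  [190,191): 1 bp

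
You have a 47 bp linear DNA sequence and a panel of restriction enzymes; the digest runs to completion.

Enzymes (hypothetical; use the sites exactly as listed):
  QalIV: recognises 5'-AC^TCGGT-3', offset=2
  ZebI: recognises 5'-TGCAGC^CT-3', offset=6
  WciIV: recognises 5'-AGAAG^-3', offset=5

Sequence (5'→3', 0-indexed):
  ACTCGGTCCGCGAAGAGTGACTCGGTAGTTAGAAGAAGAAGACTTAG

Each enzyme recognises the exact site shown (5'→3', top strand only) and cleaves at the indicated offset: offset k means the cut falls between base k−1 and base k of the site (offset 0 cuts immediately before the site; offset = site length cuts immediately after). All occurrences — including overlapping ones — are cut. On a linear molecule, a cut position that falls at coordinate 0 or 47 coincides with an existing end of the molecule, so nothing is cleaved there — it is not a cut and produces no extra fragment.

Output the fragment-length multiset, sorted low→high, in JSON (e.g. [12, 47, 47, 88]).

[2,3,3,6,14,19]

Site scan:
  QalIV (ACTCGGT, off=2): starts [0, 19] → cuts [2, 21]
  ZebI (TGCAGCCT, off=6): no sites
  WciIV (AGAAG, off=5): starts [30, 33, 36] → cuts [35, 38, 41]

Pooled cuts: [2, 21, 35, 38, 41]

Fragment lengths:
  [0,2): 2 bp
  [2,21): 19 bp
  [21,35): 14 bp
  [35,38): 3 bp
  [38,41): 3 bp
  [41,47): 6 bp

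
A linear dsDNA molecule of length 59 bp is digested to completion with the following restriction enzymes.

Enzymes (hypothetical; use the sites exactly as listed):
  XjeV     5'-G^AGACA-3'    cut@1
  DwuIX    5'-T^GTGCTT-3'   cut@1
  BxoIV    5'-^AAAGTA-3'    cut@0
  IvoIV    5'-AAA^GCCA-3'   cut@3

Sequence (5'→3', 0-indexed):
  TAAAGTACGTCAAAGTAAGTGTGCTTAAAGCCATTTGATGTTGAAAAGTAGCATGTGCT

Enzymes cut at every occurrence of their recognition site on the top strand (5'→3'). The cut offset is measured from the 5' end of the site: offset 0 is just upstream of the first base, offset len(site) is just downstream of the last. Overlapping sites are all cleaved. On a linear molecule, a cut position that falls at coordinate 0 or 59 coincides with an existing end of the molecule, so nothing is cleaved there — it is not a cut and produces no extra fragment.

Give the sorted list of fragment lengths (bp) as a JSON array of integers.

[1,9,9,10,15,15]

Per-enzyme occurrences:
  XjeV (GAGACA, off=1): no sites
  DwuIX (TGTGCTT, off=1): starts [19] → cuts [20]
  BxoIV (AAAGTA, off=0): starts [1, 11, 44] → cuts [1, 11, 44]
  IvoIV (AAAGCCA, off=3): starts [26] → cuts [29]

All cut coordinates (distinct, sorted): [1, 11, 20, 29, 44]

Fragments:
  [0,1): 1 bp
  [1,11): 10 bp
  [11,20): 9 bp
  [20,29): 9 bp
  [29,44): 15 bp
  [44,59): 15 bp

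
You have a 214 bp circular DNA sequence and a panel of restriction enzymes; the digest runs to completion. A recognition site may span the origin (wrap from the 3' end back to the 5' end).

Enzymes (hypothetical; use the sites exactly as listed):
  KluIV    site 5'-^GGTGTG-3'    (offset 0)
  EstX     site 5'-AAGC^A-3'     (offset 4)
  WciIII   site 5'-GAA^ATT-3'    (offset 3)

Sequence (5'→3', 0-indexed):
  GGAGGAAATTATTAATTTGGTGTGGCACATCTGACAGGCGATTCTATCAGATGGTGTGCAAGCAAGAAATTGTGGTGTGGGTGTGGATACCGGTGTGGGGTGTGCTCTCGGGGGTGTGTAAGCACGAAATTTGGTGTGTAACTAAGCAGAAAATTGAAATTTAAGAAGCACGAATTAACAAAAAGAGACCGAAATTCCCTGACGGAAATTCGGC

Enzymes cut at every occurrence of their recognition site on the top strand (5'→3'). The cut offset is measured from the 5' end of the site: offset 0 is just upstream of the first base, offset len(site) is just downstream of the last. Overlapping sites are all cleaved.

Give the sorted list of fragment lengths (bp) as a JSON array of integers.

Site scan:
  KluIV GGTGTG/0: at [18, 52, 73, 79, 91, 98, 112, 132] ⇒ [18, 52, 73, 79, 91, 98, 112, 132]
  EstX AAGCA/4: at [59, 119, 143, 165] ⇒ [63, 123, 147, 169]
  WciIII GAAATT/3: at [4, 65, 125, 155, 190, 204] ⇒ [7, 68, 128, 158, 193, 207]

All cut coordinates (distinct, sorted): [7, 18, 52, 63, 68, 73, 79, 91, 98, 112, 123, 128, 132, 147, 158, 169, 193, 207]

Fragment lengths:
  7→18: 11 bp
  18→52: 34 bp
  52→63: 11 bp
  63→68: 5 bp
  68→73: 5 bp
  73→79: 6 bp
  79→91: 12 bp
  91→98: 7 bp
  98→112: 14 bp
  112→123: 11 bp
  123→128: 5 bp
  128→132: 4 bp
  132→147: 15 bp
  147→158: 11 bp
  158→169: 11 bp
  169→193: 24 bp
  193→207: 14 bp
  207→7 (wrap): 214-207+7 = 14 bp

[4,5,5,5,6,7,11,11,11,11,11,12,14,14,14,15,24,34]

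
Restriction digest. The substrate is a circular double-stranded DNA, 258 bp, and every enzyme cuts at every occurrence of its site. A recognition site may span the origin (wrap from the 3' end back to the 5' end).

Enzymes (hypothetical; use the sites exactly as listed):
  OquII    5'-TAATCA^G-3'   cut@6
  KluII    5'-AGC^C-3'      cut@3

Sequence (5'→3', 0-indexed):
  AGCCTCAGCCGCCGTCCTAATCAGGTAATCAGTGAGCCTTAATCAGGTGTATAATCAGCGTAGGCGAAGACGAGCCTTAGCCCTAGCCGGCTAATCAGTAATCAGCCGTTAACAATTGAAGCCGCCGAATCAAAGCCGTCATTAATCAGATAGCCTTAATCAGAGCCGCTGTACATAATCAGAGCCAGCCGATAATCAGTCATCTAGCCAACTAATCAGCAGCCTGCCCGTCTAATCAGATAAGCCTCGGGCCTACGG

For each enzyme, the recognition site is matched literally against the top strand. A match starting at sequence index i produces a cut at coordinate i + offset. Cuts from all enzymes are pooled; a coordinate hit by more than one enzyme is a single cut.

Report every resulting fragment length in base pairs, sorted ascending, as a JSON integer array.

[2,4,4,4,5,6,6,6,6,6,7,7,8,8,8,9,10,10,10,12,12,14,14,15,15,16,16,18]

Site scan:
  OquII (TAATCAG, off=6): starts [17, 25, 39, 51, 91, 98, 142, 156, 175, 192, 212, 232] → cuts [23, 31, 45, 57, 97, 104, 148, 162, 181, 198, 218, 238]
  KluII (AGCC, off=3): starts [0, 6, 34, 72, 78, 84, 103, 119, 133, 151, 163, 182, 186, 205, 220, 242] → cuts [3, 9, 37, 75, 81, 87, 106, 122, 136, 154, 166, 185, 189, 208, 223, 245]

All cut coordinates (distinct, sorted): [3, 9, 23, 31, 37, 45, 57, 75, 81, 87, 97, 104, 106, 122, 136, 148, 154, 162, 166, 181, 185, 189, 198, 208, 218, 223, 238, 245]

Fragment lengths:
  3→9: 6 bp
  9→23: 14 bp
  23→31: 8 bp
  31→37: 6 bp
  37→45: 8 bp
  45→57: 12 bp
  57→75: 18 bp
  75→81: 6 bp
  81→87: 6 bp
  87→97: 10 bp
  97→104: 7 bp
  104→106: 2 bp
  106→122: 16 bp
  122→136: 14 bp
  136→148: 12 bp
  148→154: 6 bp
  154→162: 8 bp
  162→166: 4 bp
  166→181: 15 bp
  181→185: 4 bp
  185→189: 4 bp
  189→198: 9 bp
  198→208: 10 bp
  208→218: 10 bp
  218→223: 5 bp
  223→238: 15 bp
  238→245: 7 bp
  245→3 (wrap): 258-245+3 = 16 bp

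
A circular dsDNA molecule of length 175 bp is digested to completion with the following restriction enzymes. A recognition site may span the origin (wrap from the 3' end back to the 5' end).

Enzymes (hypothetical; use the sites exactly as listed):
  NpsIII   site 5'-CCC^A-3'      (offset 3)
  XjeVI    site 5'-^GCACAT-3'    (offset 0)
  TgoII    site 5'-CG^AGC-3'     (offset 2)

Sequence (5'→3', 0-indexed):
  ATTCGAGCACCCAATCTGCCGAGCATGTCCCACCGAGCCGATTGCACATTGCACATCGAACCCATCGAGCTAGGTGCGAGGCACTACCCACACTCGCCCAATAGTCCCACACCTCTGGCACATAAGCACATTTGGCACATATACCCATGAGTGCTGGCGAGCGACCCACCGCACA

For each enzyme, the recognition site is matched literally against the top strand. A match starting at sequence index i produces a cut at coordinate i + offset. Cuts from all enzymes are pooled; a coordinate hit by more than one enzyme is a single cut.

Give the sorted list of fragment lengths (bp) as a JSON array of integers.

Scan for sites:
  NpsIII (CCCA, off=3): starts [9, 28, 60, 86, 96, 105, 143, 164] → cuts [12, 31, 63, 89, 99, 108, 146, 167]
  XjeVI (GCACAT, off=0): starts [43, 50, 117, 125, 134] → cuts [43, 50, 117, 125, 134]
  TgoII (CGAGC, off=2): starts [3, 19, 33, 65, 157] → cuts [5, 21, 35, 67, 159]

Pooled cuts: [5, 12, 21, 31, 35, 43, 50, 63, 67, 89, 99, 108, 117, 125, 134, 146, 159, 167]

Fragments:
  5→12: 7 bp
  12→21: 9 bp
  21→31: 10 bp
  31→35: 4 bp
  35→43: 8 bp
  43→50: 7 bp
  50→63: 13 bp
  63→67: 4 bp
  67→89: 22 bp
  89→99: 10 bp
  99→108: 9 bp
  108→117: 9 bp
  117→125: 8 bp
  125→134: 9 bp
  134→146: 12 bp
  146→159: 13 bp
  159→167: 8 bp
  167→5 (wrap): 175-167+5 = 13 bp

[4,4,7,7,8,8,8,9,9,9,9,10,10,12,13,13,13,22]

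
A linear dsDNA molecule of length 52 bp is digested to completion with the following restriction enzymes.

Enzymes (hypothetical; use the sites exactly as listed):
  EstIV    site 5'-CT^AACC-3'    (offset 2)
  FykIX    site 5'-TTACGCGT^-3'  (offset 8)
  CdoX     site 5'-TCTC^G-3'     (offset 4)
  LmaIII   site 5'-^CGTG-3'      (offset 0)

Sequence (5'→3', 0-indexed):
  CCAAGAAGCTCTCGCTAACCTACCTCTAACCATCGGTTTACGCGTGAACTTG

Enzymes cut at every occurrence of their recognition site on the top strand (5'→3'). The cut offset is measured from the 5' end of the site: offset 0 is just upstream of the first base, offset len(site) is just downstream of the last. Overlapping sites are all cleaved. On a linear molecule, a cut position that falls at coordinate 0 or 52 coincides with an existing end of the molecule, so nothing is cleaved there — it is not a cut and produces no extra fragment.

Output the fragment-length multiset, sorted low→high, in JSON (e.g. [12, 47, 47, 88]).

Scan for sites:
  EstIV CTAACC/2: at [14, 25] ⇒ [16, 27]
  FykIX TTACGCGT/8: at [37] ⇒ [45]
  CdoX TCTCG/4: at [9] ⇒ [13]
  LmaIII CGTG/0: at [42] ⇒ [42]

Pooled cuts: [13, 16, 27, 42, 45]

Fragments:
  [0,13): 13 bp
  [13,16): 3 bp
  [16,27): 11 bp
  [27,42): 15 bp
  [42,45): 3 bp
  [45,52): 7 bp

[3,3,7,11,13,15]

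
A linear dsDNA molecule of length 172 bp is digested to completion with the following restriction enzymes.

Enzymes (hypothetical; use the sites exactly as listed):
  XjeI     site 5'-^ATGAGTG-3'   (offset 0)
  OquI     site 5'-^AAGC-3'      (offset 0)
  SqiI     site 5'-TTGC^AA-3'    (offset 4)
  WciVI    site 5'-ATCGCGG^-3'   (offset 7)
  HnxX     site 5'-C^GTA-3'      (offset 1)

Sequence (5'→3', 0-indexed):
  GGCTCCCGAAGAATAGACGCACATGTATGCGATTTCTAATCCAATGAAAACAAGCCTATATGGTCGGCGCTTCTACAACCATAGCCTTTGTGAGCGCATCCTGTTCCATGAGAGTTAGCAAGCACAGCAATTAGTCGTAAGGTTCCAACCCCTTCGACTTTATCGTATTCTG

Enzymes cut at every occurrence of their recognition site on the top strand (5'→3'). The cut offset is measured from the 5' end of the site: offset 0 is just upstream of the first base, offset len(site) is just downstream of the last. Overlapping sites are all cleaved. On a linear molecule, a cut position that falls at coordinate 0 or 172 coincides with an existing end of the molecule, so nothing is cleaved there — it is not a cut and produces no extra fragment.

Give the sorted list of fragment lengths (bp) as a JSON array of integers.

[8,17,28,51,68]

Per-enzyme occurrences:
  XjeI (ATGAGTG, off=0): no sites
  OquI (AAGC, off=0): starts [51, 119] → cuts [51, 119]
  SqiI (TTGCAA, off=4): no sites
  WciVI (ATCGCGG, off=7): no sites
  HnxX (CGTA, off=1): starts [135, 163] → cuts [136, 164]

All cut coordinates (distinct, sorted): [51, 119, 136, 164]

Fragment lengths:
  [0,51): 51 bp
  [51,119): 68 bp
  [119,136): 17 bp
  [136,164): 28 bp
  [164,172): 8 bp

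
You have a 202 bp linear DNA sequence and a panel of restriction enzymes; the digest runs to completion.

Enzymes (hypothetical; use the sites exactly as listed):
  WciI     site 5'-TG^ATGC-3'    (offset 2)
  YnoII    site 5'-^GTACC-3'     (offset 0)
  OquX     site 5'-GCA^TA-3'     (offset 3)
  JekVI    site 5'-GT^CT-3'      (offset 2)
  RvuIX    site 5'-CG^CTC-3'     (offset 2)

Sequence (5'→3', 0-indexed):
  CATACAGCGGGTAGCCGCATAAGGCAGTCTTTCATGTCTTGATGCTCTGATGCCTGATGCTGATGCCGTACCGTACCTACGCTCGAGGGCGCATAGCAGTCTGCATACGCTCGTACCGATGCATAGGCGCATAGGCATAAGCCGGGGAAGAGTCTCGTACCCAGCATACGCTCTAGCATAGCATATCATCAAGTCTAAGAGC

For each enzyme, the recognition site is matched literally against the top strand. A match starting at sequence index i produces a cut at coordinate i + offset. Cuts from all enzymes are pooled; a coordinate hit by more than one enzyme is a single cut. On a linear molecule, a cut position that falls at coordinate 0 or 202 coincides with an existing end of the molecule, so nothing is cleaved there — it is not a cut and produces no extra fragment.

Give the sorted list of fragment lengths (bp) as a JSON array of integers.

[3,3,4,4,4,5,5,5,5,6,6,7,7,8,8,8,8,9,9,9,10,11,11,12,16,19]

Scan for sites:
  WciI TGATGC/2: at [39, 47, 54, 60] ⇒ [41, 49, 56, 62]
  YnoII GTACC/0: at [67, 72, 112, 156] ⇒ [67, 72, 112, 156]
  OquX GCATA/3: at [16, 90, 102, 120, 128, 134, 163, 175, 180] ⇒ [19, 93, 105, 123, 131, 137, 166, 178, 183]
  JekVI GTCT/2: at [26, 35, 98, 151, 192] ⇒ [28, 37, 100, 153, 194]
  RvuIX CGCTC/2: at [79, 107, 168] ⇒ [81, 109, 170]

Pooled cuts: [19, 28, 37, 41, 49, 56, 62, 67, 72, 81, 93, 100, 105, 109, 112, 123, 131, 137, 153, 156, 166, 170, 178, 183, 194]

Fragments:
  [0,19): 19 bp
  [19,28): 9 bp
  [28,37): 9 bp
  [37,41): 4 bp
  [41,49): 8 bp
  [49,56): 7 bp
  [56,62): 6 bp
  [62,67): 5 bp
  [67,72): 5 bp
  [72,81): 9 bp
  [81,93): 12 bp
  [93,100): 7 bp
  [100,105): 5 bp
  [105,109): 4 bp
  [109,112): 3 bp
  [112,123): 11 bp
  [123,131): 8 bp
  [131,137): 6 bp
  [137,153): 16 bp
  [153,156): 3 bp
  [156,166): 10 bp
  [166,170): 4 bp
  [170,178): 8 bp
  [178,183): 5 bp
  [183,194): 11 bp
  [194,202): 8 bp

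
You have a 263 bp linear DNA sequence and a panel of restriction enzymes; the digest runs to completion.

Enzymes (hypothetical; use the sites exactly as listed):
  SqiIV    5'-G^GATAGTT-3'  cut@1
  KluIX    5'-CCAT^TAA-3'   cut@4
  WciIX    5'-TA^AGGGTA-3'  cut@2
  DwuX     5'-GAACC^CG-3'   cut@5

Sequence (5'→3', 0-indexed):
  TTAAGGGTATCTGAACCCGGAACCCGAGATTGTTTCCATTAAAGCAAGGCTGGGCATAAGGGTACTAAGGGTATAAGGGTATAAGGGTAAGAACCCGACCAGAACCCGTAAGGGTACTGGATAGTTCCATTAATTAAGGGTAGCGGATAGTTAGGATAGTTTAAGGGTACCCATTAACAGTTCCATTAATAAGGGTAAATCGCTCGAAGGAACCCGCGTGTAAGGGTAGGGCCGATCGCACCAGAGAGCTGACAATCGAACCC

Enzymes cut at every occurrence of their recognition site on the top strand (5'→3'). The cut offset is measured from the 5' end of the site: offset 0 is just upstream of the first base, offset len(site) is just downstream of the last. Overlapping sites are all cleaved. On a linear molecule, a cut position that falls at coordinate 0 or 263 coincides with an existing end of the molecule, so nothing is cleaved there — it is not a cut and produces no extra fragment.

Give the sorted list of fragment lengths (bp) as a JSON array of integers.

Site scan:
  SqiIV (GGATAGTT, off=1): starts [118, 144, 153] → cuts [119, 145, 154]
  KluIX (CCATTAA, off=4): starts [35, 126, 170, 182] → cuts [39, 130, 174, 186]
  WciIX (TAAGGGTA, off=2): starts [1, 56, 65, 73, 81, 108, 134, 161, 189, 220] → cuts [3, 58, 67, 75, 83, 110, 136, 163, 191, 222]
  DwuX (GAACCCG, off=5): starts [12, 19, 90, 101, 209] → cuts [17, 24, 95, 106, 214]

All cut coordinates (distinct, sorted): [3, 17, 24, 39, 58, 67, 75, 83, 95, 106, 110, 119, 130, 136, 145, 154, 163, 174, 186, 191, 214, 222]

Fragment lengths:
  [0,3): 3 bp
  [3,17): 14 bp
  [17,24): 7 bp
  [24,39): 15 bp
  [39,58): 19 bp
  [58,67): 9 bp
  [67,75): 8 bp
  [75,83): 8 bp
  [83,95): 12 bp
  [95,106): 11 bp
  [106,110): 4 bp
  [110,119): 9 bp
  [119,130): 11 bp
  [130,136): 6 bp
  [136,145): 9 bp
  [145,154): 9 bp
  [154,163): 9 bp
  [163,174): 11 bp
  [174,186): 12 bp
  [186,191): 5 bp
  [191,214): 23 bp
  [214,222): 8 bp
  [222,263): 41 bp

[3,4,5,6,7,8,8,8,9,9,9,9,9,11,11,11,12,12,14,15,19,23,41]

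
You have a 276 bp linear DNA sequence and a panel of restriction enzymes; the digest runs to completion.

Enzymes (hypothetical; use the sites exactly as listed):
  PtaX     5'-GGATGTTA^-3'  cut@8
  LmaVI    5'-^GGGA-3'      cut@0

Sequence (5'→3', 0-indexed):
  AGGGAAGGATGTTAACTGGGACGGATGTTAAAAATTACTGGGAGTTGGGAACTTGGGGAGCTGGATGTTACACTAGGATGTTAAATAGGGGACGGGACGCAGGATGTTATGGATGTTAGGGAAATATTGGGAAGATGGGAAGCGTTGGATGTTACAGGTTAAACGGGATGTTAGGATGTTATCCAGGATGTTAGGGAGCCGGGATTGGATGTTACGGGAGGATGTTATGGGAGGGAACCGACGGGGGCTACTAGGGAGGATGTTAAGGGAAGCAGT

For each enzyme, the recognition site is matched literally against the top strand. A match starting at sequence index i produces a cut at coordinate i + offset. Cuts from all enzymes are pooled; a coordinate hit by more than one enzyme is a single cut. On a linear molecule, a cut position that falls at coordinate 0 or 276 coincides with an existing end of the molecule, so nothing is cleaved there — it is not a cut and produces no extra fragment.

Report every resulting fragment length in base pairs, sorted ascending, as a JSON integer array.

[1,1,1,1,3,4,5,5,7,7,8,8,9,9,9,9,10,10,10,12,12,12,13,13,13,14,15,16,18,21]

Scan for sites:
  PtaX GGATGTTA/8: at [6, 22, 62, 75, 101, 110, 146, 165, 173, 185, 206, 219, 257] ⇒ [14, 30, 70, 83, 109, 118, 154, 173, 181, 193, 214, 227, 265]
  LmaVI GGGA/0: at [1, 17, 39, 46, 55, 88, 93, 118, 128, 136, 164, 193, 200, 215, 228, 232, 253, 266] ⇒ [1, 17, 39, 46, 55, 88, 93, 118, 128, 136, 164, 193, 200, 215, 228, 232, 253, 266]

All cut coordinates (distinct, sorted): [1, 14, 17, 30, 39, 46, 55, 70, 83, 88, 93, 109, 118, 128, 136, 154, 164, 173, 181, 193, 200, 214, 215, 227, 228, 232, 253, 265, 266]

Fragments:
  [0,1): 1 bp
  [1,14): 13 bp
  [14,17): 3 bp
  [17,30): 13 bp
  [30,39): 9 bp
  [39,46): 7 bp
  [46,55): 9 bp
  [55,70): 15 bp
  [70,83): 13 bp
  [83,88): 5 bp
  [88,93): 5 bp
  [93,109): 16 bp
  [109,118): 9 bp
  [118,128): 10 bp
  [128,136): 8 bp
  [136,154): 18 bp
  [154,164): 10 bp
  [164,173): 9 bp
  [173,181): 8 bp
  [181,193): 12 bp
  [193,200): 7 bp
  [200,214): 14 bp
  [214,215): 1 bp
  [215,227): 12 bp
  [227,228): 1 bp
  [228,232): 4 bp
  [232,253): 21 bp
  [253,265): 12 bp
  [265,266): 1 bp
  [266,276): 10 bp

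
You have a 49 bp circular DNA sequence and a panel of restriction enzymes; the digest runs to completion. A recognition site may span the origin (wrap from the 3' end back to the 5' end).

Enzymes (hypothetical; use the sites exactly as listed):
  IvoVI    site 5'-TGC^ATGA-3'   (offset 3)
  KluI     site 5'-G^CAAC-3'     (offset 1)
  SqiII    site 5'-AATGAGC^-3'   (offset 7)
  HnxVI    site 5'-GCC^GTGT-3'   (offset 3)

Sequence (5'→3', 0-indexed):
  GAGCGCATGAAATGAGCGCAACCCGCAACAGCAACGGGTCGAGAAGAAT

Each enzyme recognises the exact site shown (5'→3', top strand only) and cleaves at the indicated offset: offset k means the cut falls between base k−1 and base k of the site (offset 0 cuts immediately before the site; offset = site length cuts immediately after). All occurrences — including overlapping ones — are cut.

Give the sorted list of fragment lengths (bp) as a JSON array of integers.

Site scan:
  IvoVI (TGCATGA, off=3): no sites
  KluI GCAAC/1: at [17, 24, 30] ⇒ [18, 25, 31]
  SqiII AATGAGC/7: at [10, 46] ⇒ [4, 17]
  HnxVI (GCCGTGT, off=3): no sites

Pooled cuts: [4, 17, 18, 25, 31]

Fragments:
  4→17: 13 bp
  17→18: 1 bp
  18→25: 7 bp
  25→31: 6 bp
  31→4 (wrap): 49-31+4 = 22 bp

[1,6,7,13,22]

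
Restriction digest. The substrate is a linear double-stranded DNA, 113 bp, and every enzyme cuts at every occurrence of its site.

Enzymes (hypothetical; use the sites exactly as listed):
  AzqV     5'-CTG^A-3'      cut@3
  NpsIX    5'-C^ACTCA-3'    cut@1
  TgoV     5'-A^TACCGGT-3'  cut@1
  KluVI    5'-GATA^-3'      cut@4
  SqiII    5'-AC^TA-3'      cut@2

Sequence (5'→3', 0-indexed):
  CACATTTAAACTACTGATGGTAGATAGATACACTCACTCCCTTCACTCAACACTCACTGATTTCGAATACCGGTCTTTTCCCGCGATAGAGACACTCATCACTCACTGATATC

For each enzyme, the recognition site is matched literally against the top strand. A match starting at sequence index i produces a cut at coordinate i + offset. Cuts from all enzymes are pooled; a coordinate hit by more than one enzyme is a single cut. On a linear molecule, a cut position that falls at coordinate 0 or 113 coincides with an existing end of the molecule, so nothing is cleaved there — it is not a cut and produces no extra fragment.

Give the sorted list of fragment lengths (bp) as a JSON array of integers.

Scan for sites:
  AzqV CTGA/3: at [13, 56, 105] ⇒ [16, 59, 108]
  NpsIX CACTCA/1: at [30, 43, 50, 92, 99] ⇒ [31, 44, 51, 93, 100]
  TgoV ATACCGGT/1: at [66] ⇒ [67]
  KluVI GATA/4: at [22, 26, 84, 107] ⇒ [26, 30, 88, 111]
  SqiII ACTA/2: at [9] ⇒ [11]

Pooled cuts: [11, 16, 26, 30, 31, 44, 51, 59, 67, 88, 93, 100, 108, 111]

Fragment lengths:
  [0,11): 11 bp
  [11,16): 5 bp
  [16,26): 10 bp
  [26,30): 4 bp
  [30,31): 1 bp
  [31,44): 13 bp
  [44,51): 7 bp
  [51,59): 8 bp
  [59,67): 8 bp
  [67,88): 21 bp
  [88,93): 5 bp
  [93,100): 7 bp
  [100,108): 8 bp
  [108,111): 3 bp
  [111,113): 2 bp

[1,2,3,4,5,5,7,7,8,8,8,10,11,13,21]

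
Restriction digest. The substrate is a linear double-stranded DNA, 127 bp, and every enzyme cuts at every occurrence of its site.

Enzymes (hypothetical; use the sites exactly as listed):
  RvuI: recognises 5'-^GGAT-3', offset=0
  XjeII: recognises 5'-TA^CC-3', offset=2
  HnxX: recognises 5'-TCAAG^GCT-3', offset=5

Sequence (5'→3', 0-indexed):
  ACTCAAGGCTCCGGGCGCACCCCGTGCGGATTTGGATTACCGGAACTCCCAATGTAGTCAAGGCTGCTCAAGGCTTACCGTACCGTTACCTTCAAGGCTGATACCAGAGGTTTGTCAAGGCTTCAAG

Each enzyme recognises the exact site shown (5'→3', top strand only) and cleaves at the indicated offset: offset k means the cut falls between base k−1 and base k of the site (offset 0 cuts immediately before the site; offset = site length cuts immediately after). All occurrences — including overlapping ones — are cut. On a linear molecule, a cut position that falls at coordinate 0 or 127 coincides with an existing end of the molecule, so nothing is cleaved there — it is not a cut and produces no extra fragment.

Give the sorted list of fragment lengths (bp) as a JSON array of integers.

Per-enzyme occurrences:
  RvuI GGAT/0: at [27, 33] ⇒ [27, 33]
  XjeII TACC/2: at [37, 75, 80, 86, 101] ⇒ [39, 77, 82, 88, 103]
  HnxX TCAAGGCT/5: at [2, 57, 67, 91, 114] ⇒ [7, 62, 72, 96, 119]

All cut coordinates (distinct, sorted): [7, 27, 33, 39, 62, 72, 77, 82, 88, 96, 103, 119]

Fragments:
  [0,7): 7 bp
  [7,27): 20 bp
  [27,33): 6 bp
  [33,39): 6 bp
  [39,62): 23 bp
  [62,72): 10 bp
  [72,77): 5 bp
  [77,82): 5 bp
  [82,88): 6 bp
  [88,96): 8 bp
  [96,103): 7 bp
  [103,119): 16 bp
  [119,127): 8 bp

[5,5,6,6,6,7,7,8,8,10,16,20,23]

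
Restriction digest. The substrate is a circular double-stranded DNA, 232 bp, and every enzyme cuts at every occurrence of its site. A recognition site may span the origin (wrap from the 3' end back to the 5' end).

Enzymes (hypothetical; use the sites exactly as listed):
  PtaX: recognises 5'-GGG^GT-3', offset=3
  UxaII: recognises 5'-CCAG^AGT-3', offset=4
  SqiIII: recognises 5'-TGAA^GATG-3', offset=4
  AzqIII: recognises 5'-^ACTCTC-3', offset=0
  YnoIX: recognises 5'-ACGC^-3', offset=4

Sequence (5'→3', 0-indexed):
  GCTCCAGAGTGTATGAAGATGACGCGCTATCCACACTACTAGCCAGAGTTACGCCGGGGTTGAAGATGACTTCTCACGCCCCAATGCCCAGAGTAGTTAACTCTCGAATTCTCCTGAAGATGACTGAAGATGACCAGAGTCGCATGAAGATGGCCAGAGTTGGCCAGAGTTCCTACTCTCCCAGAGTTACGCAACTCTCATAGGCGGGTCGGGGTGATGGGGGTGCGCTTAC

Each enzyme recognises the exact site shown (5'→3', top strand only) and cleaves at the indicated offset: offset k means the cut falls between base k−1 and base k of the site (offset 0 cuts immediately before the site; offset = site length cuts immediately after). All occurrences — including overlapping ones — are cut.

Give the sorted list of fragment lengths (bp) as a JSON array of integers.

[1,4,5,6,7,8,8,8,8,9,9,9,10,10,10,10,11,12,12,15,19,20,21]

Scan for sites:
  PtaX (GGGGT, off=3): starts [55, 210, 219] → cuts [58, 213, 222]
  UxaII (CCAGAGT, off=4): starts [3, 42, 87, 133, 153, 163, 180] → cuts [7, 46, 91, 137, 157, 167, 184]
  SqiIII (TGAAGATG, off=4): starts [13, 60, 114, 124, 144] → cuts [17, 64, 118, 128, 148]
  AzqIII (ACTCTC, off=0): starts [99, 174, 193] → cuts [99, 174, 193]
  YnoIX (ACGC, off=4): starts [21, 50, 75, 188, 230] → cuts [2, 25, 54, 79, 192]

All cut coordinates (distinct, sorted): [2, 7, 17, 25, 46, 54, 58, 64, 79, 91, 99, 118, 128, 137, 148, 157, 167, 174, 184, 192, 193, 213, 222]

Fragment lengths:
  2→7: 5 bp
  7→17: 10 bp
  17→25: 8 bp
  25→46: 21 bp
  46→54: 8 bp
  54→58: 4 bp
  58→64: 6 bp
  64→79: 15 bp
  79→91: 12 bp
  91→99: 8 bp
  99→118: 19 bp
  118→128: 10 bp
  128→137: 9 bp
  137→148: 11 bp
  148→157: 9 bp
  157→167: 10 bp
  167→174: 7 bp
  174→184: 10 bp
  184→192: 8 bp
  192→193: 1 bp
  193→213: 20 bp
  213→222: 9 bp
  222→2 (wrap): 232-222+2 = 12 bp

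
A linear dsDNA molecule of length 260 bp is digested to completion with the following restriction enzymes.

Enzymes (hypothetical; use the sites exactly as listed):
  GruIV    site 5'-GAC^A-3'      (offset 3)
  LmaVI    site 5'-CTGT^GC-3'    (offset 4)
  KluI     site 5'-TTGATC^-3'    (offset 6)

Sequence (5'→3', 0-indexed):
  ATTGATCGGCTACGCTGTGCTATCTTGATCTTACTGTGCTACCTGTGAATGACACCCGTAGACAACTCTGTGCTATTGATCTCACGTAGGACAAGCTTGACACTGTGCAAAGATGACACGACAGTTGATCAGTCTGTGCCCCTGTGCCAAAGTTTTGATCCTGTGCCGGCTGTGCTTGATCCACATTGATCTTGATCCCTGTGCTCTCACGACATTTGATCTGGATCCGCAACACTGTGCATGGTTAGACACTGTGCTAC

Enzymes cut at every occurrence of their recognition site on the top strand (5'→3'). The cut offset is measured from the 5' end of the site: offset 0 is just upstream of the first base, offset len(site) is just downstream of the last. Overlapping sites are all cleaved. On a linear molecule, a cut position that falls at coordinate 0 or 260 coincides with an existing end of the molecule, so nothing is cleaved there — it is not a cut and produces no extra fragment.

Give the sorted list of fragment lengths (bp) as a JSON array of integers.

Scan for sites:
  GruIV GACA/3: at [50, 60, 89, 98, 114, 119, 210, 247] ⇒ [53, 63, 92, 101, 117, 122, 213, 250]
  LmaVI CTGTGC/4: at [14, 33, 67, 102, 133, 141, 160, 169, 198, 234, 251] ⇒ [18, 37, 71, 106, 137, 145, 164, 173, 202, 238, 255]
  KluI TTGATC/6: at [1, 24, 75, 124, 154, 175, 185, 191, 215] ⇒ [7, 30, 81, 130, 160, 181, 191, 197, 221]

All cut coordinates (distinct, sorted): [7, 18, 30, 37, 53, 63, 71, 81, 92, 101, 106, 117, 122, 130, 137, 145, 160, 164, 173, 181, 191, 197, 202, 213, 221, 238, 250, 255]

Fragments:
  [0,7): 7 bp
  [7,18): 11 bp
  [18,30): 12 bp
  [30,37): 7 bp
  [37,53): 16 bp
  [53,63): 10 bp
  [63,71): 8 bp
  [71,81): 10 bp
  [81,92): 11 bp
  [92,101): 9 bp
  [101,106): 5 bp
  [106,117): 11 bp
  [117,122): 5 bp
  [122,130): 8 bp
  [130,137): 7 bp
  [137,145): 8 bp
  [145,160): 15 bp
  [160,164): 4 bp
  [164,173): 9 bp
  [173,181): 8 bp
  [181,191): 10 bp
  [191,197): 6 bp
  [197,202): 5 bp
  [202,213): 11 bp
  [213,221): 8 bp
  [221,238): 17 bp
  [238,250): 12 bp
  [250,255): 5 bp
  [255,260): 5 bp

[4,5,5,5,5,5,6,7,7,7,8,8,8,8,8,9,9,10,10,10,11,11,11,11,12,12,15,16,17]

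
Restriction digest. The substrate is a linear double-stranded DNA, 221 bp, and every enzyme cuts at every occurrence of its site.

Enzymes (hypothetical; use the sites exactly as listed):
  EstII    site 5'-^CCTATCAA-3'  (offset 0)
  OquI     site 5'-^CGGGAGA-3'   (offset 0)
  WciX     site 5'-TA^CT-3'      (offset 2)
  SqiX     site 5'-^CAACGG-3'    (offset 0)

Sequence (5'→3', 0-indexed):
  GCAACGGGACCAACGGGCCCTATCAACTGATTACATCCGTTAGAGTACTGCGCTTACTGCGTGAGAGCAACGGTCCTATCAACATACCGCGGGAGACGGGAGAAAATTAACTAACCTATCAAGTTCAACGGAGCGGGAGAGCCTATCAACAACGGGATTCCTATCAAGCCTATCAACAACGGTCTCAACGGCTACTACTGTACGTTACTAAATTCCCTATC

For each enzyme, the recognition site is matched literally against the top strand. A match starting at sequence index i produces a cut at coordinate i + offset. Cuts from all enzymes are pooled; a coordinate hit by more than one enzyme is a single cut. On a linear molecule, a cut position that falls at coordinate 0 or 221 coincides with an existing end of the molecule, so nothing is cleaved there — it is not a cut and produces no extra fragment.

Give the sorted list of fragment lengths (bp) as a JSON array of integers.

Site scan:
  EstII CCTATCAA/0: at [18, 74, 114, 141, 159, 168] ⇒ [18, 74, 114, 141, 159, 168]
  OquI CGGGAGA/0: at [89, 96, 133] ⇒ [89, 96, 133]
  WciX TACT/2: at [45, 54, 192, 195, 205] ⇒ [47, 56, 194, 197, 207]
  SqiX CAACGG/0: at [1, 10, 67, 125, 149, 176, 185] ⇒ [1, 10, 67, 125, 149, 176, 185]

Pooled cuts: [1, 10, 18, 47, 56, 67, 74, 89, 96, 114, 125, 133, 141, 149, 159, 168, 176, 185, 194, 197, 207]

Fragments:
  [0,1): 1 bp
  [1,10): 9 bp
  [10,18): 8 bp
  [18,47): 29 bp
  [47,56): 9 bp
  [56,67): 11 bp
  [67,74): 7 bp
  [74,89): 15 bp
  [89,96): 7 bp
  [96,114): 18 bp
  [114,125): 11 bp
  [125,133): 8 bp
  [133,141): 8 bp
  [141,149): 8 bp
  [149,159): 10 bp
  [159,168): 9 bp
  [168,176): 8 bp
  [176,185): 9 bp
  [185,194): 9 bp
  [194,197): 3 bp
  [197,207): 10 bp
  [207,221): 14 bp

[1,3,7,7,8,8,8,8,8,9,9,9,9,9,10,10,11,11,14,15,18,29]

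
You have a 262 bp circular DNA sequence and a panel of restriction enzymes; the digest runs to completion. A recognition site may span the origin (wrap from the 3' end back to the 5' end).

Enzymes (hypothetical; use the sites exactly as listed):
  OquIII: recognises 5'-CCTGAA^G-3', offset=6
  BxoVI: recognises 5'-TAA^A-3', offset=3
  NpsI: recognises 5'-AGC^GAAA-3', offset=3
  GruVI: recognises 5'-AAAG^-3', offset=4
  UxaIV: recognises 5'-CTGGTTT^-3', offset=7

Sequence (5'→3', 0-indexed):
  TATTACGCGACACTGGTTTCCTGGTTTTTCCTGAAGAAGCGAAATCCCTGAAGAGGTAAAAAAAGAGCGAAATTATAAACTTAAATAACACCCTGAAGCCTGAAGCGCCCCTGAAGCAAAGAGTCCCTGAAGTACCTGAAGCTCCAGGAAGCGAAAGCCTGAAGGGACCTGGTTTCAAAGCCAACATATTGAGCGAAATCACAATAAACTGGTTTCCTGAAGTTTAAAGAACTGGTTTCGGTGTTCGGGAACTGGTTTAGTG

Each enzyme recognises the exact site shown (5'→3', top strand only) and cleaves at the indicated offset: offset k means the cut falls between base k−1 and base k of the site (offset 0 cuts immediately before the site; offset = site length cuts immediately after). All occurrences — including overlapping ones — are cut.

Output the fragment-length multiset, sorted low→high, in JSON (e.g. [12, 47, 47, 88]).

[2,3,5,5,5,6,6,6,6,6,6,7,7,8,8,8,9,9,10,10,11,12,12,12,13,13,14,20,23]

Scan for sites:
  OquIII CCTGAAG/6: at [29, 46, 91, 98, 109, 125, 134, 157, 215] ⇒ [35, 52, 97, 104, 115, 131, 140, 163, 221]
  BxoVI TAAA/3: at [56, 75, 81, 204, 224] ⇒ [59, 78, 84, 207, 227]
  NpsI AGCGAAA/3: at [37, 65, 149, 191] ⇒ [40, 68, 152, 194]
  GruVI AAAG/4: at [61, 117, 153, 176, 225] ⇒ [65, 121, 157, 180, 229]
  UxaIV CTGGTTT/7: at [12, 20, 168, 208, 231, 251] ⇒ [19, 27, 175, 215, 238, 258]

All cut coordinates (distinct, sorted): [19, 27, 35, 40, 52, 59, 65, 68, 78, 84, 97, 104, 115, 121, 131, 140, 152, 157, 163, 175, 180, 194, 207, 215, 221, 227, 229, 238, 258]

Fragments:
  19→27: 8 bp
  27→35: 8 bp
  35→40: 5 bp
  40→52: 12 bp
  52→59: 7 bp
  59→65: 6 bp
  65→68: 3 bp
  68→78: 10 bp
  78→84: 6 bp
  84→97: 13 bp
  97→104: 7 bp
  104→115: 11 bp
  115→121: 6 bp
  121→131: 10 bp
  131→140: 9 bp
  140→152: 12 bp
  152→157: 5 bp
  157→163: 6 bp
  163→175: 12 bp
  175→180: 5 bp
  180→194: 14 bp
  194→207: 13 bp
  207→215: 8 bp
  215→221: 6 bp
  221→227: 6 bp
  227→229: 2 bp
  229→238: 9 bp
  238→258: 20 bp
  258→19 (wrap): 262-258+19 = 23 bp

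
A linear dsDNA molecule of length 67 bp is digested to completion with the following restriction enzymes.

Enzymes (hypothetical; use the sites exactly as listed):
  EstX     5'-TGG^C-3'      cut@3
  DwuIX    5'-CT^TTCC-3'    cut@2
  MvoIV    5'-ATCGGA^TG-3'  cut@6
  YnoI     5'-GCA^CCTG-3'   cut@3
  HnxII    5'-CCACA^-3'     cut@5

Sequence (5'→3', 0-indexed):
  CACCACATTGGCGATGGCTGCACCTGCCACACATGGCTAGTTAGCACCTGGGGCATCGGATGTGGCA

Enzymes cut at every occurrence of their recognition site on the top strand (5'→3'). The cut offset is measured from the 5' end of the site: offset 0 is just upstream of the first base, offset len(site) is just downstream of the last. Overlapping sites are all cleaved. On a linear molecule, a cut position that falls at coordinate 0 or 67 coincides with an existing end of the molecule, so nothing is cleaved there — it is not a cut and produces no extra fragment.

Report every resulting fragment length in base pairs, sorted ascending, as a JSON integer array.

Site scan:
  EstX (TGGC, off=3): starts [8, 14, 33, 62] → cuts [11, 17, 36, 65]
  DwuIX (CTTTCC, off=2): no sites
  MvoIV (ATCGGATG, off=6): starts [54] → cuts [60]
  YnoI (GCACCTG, off=3): starts [19, 43] → cuts [22, 46]
  HnxII (CCACA, off=5): starts [2, 26] → cuts [7, 31]

All cut coordinates (distinct, sorted): [7, 11, 17, 22, 31, 36, 46, 60, 65]

Fragments:
  [0,7): 7 bp
  [7,11): 4 bp
  [11,17): 6 bp
  [17,22): 5 bp
  [22,31): 9 bp
  [31,36): 5 bp
  [36,46): 10 bp
  [46,60): 14 bp
  [60,65): 5 bp
  [65,67): 2 bp

[2,4,5,5,5,6,7,9,10,14]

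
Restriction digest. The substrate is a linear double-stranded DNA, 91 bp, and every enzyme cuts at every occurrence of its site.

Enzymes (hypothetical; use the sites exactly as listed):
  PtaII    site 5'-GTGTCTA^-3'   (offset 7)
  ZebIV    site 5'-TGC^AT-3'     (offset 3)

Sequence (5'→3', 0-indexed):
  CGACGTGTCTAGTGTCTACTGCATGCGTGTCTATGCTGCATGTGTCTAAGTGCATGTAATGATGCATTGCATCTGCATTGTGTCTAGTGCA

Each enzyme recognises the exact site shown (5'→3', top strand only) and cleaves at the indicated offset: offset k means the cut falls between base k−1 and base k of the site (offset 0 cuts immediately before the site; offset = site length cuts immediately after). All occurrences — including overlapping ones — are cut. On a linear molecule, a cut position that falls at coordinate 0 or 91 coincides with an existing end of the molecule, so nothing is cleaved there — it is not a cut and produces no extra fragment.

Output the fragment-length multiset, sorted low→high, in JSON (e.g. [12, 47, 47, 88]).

Scan for sites:
  PtaII GTGTCTA/7: at [4, 11, 26, 41, 79] ⇒ [11, 18, 33, 48, 86]
  ZebIV TGCAT/3: at [19, 36, 50, 62, 67, 73] ⇒ [22, 39, 53, 65, 70, 76]

All cut coordinates (distinct, sorted): [11, 18, 22, 33, 39, 48, 53, 65, 70, 76, 86]

Fragments:
  [0,11): 11 bp
  [11,18): 7 bp
  [18,22): 4 bp
  [22,33): 11 bp
  [33,39): 6 bp
  [39,48): 9 bp
  [48,53): 5 bp
  [53,65): 12 bp
  [65,70): 5 bp
  [70,76): 6 bp
  [76,86): 10 bp
  [86,91): 5 bp

[4,5,5,5,6,6,7,9,10,11,11,12]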